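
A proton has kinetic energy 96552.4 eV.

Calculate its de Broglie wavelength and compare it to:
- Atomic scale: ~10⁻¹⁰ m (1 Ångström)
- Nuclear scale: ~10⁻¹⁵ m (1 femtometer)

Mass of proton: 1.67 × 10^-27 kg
λ = 9.22 × 10^-14 m, which is between nuclear and atomic scales.

Using λ = h/√(2mKE):

KE = 96552.4 eV = 1.547 × 10^-14 J

λ = h/√(2mKE)
λ = (6.626 × 10^-34 J·s) / √(2 × 1.67 × 10^-27 kg × 1.547 × 10^-14 J)
λ = 9.22 × 10^-14 m

Comparison:
- Atomic scale (10⁻¹⁰ m): λ is 0.00092× this size
- Nuclear scale (10⁻¹⁵ m): λ is 92× this size

The wavelength is between nuclear and atomic scales.

This wavelength is appropriate for probing atomic structure but too large for nuclear physics experiments.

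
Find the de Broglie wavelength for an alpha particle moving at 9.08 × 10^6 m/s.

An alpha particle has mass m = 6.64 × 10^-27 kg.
1.10 × 10^-14 m

Using the de Broglie relation λ = h/(mv):

λ = h/(mv)
λ = (6.626 × 10^-34 J·s) / (6.64 × 10^-27 kg × 9.08 × 10^6 m/s)
λ = 1.10 × 10^-14 m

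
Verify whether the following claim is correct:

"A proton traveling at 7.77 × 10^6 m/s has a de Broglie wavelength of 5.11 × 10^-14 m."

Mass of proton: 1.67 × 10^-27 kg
True

The claim is correct.

Using λ = h/(mv):
λ = (6.626 × 10^-34 J·s) / (1.67 × 10^-27 kg × 7.77 × 10^6 m/s)
λ = 5.11 × 10^-14 m

This matches the claimed value.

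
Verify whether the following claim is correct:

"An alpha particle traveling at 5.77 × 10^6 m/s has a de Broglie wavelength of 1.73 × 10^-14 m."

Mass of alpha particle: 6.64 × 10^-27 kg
True

The claim is correct.

Using λ = h/(mv):
λ = (6.626 × 10^-34 J·s) / (6.64 × 10^-27 kg × 5.77 × 10^6 m/s)
λ = 1.73 × 10^-14 m

This matches the claimed value.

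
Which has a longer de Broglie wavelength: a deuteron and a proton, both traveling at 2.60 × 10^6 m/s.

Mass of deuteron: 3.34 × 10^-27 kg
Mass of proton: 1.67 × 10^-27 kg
The proton has the longer wavelength.

Using λ = h/(mv), since both particles have the same velocity, the wavelength depends only on mass.

For deuteron: λ₁ = h/(m₁v) = 7.63 × 10^-14 m
For proton: λ₂ = h/(m₂v) = 1.53 × 10^-13 m

Since λ ∝ 1/m at constant velocity, the lighter particle has the longer wavelength.

The proton has the longer de Broglie wavelength.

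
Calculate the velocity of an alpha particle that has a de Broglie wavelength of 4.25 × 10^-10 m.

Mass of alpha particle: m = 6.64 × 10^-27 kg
2.35 × 10^2 m/s

From the de Broglie relation λ = h/(mv), we solve for v:

v = h/(mλ)
v = (6.626 × 10^-34 J·s) / (6.64 × 10^-27 kg × 4.25 × 10^-10 m)
v = 2.35 × 10^2 m/s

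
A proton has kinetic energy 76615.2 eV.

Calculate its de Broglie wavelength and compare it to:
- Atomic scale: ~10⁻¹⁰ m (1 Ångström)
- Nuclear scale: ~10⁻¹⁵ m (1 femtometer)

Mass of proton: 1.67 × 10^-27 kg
λ = 1.03 × 10^-13 m, which is between nuclear and atomic scales.

Using λ = h/√(2mKE):

KE = 76615.2 eV = 1.228 × 10^-14 J

λ = h/√(2mKE)
λ = (6.626 × 10^-34 J·s) / √(2 × 1.67 × 10^-27 kg × 1.228 × 10^-14 J)
λ = 1.03 × 10^-13 m

Comparison:
- Atomic scale (10⁻¹⁰ m): λ is 0.001× this size
- Nuclear scale (10⁻¹⁵ m): λ is 1e+02× this size

The wavelength is between nuclear and atomic scales.

This wavelength is appropriate for probing atomic structure but too large for nuclear physics experiments.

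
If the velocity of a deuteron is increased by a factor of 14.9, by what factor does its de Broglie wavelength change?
The wavelength decreases by a factor of 14.9.

From λ = h/(mv), the wavelength is inversely proportional to velocity:

λ ∝ 1/v

If v → 14.9v, then λ → λ/14.9

When velocity is increased by a factor of 14.9, the wavelength decreases by a factor of 14.9.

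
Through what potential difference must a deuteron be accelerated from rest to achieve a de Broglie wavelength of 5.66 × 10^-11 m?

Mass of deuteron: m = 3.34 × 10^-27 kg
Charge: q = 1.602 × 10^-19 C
1.28 × 10^-1 V

From λ = h/√(2mqV), we solve for V:

λ² = h²/(2mqV)
V = h²/(2mqλ²)
V = (6.626 × 10^-34 J·s)² / (2 × 3.34 × 10^-27 kg × 1.602 × 10^-19 C × (5.66 × 10^-11 m)²)
V = 1.28 × 10^-1 V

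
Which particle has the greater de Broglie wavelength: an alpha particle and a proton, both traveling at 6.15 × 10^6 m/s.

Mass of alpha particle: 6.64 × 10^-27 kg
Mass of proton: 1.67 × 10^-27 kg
The proton has the longer wavelength.

Using λ = h/(mv), since both particles have the same velocity, the wavelength depends only on mass.

For alpha particle: λ₁ = h/(m₁v) = 1.62 × 10^-14 m
For proton: λ₂ = h/(m₂v) = 6.45 × 10^-14 m

Since λ ∝ 1/m at constant velocity, the lighter particle has the longer wavelength.

The proton has the longer de Broglie wavelength.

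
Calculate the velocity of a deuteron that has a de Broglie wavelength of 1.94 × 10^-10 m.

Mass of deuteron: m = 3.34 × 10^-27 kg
1.02 × 10^3 m/s

From the de Broglie relation λ = h/(mv), we solve for v:

v = h/(mλ)
v = (6.626 × 10^-34 J·s) / (3.34 × 10^-27 kg × 1.94 × 10^-10 m)
v = 1.02 × 10^3 m/s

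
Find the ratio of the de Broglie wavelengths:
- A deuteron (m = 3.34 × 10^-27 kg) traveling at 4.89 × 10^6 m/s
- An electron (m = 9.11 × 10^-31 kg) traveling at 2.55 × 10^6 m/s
λ₁/λ₂ = 1.42 × 10^-4

Using λ = h/(mv):

λ₁ = h/(m₁v₁) = 4.06 × 10^-14 m
λ₂ = h/(m₂v₂) = 2.85 × 10^-10 m

Ratio λ₁/λ₂ = (m₂v₂)/(m₁v₁)
         = (9.11 × 10^-31 kg × 2.55 × 10^6 m/s) / (3.34 × 10^-27 kg × 4.89 × 10^6 m/s)
         = 1.42 × 10^-4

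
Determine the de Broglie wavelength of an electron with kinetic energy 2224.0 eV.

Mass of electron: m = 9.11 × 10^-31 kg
2.60 × 10^-11 m

Using λ = h/√(2mKE):

First convert KE to Joules: KE = 2224.0 eV = 3.563 × 10^-16 J

λ = h/√(2mKE)
λ = (6.626 × 10^-34 J·s) / √(2 × 9.11 × 10^-31 kg × 3.563 × 10^-16 J)
λ = 2.60 × 10^-11 m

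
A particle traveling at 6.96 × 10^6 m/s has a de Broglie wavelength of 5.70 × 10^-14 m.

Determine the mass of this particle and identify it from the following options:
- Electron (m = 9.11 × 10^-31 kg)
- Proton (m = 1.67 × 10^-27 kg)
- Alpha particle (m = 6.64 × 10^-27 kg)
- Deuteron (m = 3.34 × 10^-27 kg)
The particle is a proton.

From λ = h/(mv), solve for mass:

m = h/(λv)
m = (6.626 × 10^-34 J·s) / (5.70 × 10^-14 m × 6.96 × 10^6 m/s)
m = 1.67 × 10^-27 kg

Comparing with the listed masses, this is closest to a proton.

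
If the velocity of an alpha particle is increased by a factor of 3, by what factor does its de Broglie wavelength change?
The wavelength decreases by a factor of 3.

From λ = h/(mv), the wavelength is inversely proportional to velocity:

λ ∝ 1/v

If v → 3v, then λ → λ/3

When velocity is increased by a factor of 3, the wavelength decreases by a factor of 3.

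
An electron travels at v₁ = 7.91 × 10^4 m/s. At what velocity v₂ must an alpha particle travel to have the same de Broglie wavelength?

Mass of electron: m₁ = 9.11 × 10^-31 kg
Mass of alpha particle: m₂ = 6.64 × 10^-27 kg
v₂ = 1.09 × 10^1 m/s

For equal de Broglie wavelengths: λ₁ = λ₂

h/(m₁v₁) = h/(m₂v₂)
m₁v₁ = m₂v₂
v₂ = v₁ · (m₁/m₂)

v₂ = 7.91 × 10^4 m/s × (9.11 × 10^-31 kg / 6.64 × 10^-27 kg)
v₂ = 1.09 × 10^1 m/s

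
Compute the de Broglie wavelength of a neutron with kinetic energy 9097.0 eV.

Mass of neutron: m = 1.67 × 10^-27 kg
3.00 × 10^-13 m

Using λ = h/√(2mKE):

First convert KE to Joules: KE = 9097.0 eV = 1.458 × 10^-15 J

λ = h/√(2mKE)
λ = (6.626 × 10^-34 J·s) / √(2 × 1.67 × 10^-27 kg × 1.458 × 10^-15 J)
λ = 3.00 × 10^-13 m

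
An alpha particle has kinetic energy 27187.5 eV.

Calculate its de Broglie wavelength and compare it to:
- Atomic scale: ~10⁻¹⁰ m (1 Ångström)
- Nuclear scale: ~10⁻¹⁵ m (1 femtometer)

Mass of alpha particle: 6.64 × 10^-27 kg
λ = 8.71 × 10^-14 m, which is between nuclear and atomic scales.

Using λ = h/√(2mKE):

KE = 27187.5 eV = 4.356 × 10^-15 J

λ = h/√(2mKE)
λ = (6.626 × 10^-34 J·s) / √(2 × 6.64 × 10^-27 kg × 4.356 × 10^-15 J)
λ = 8.71 × 10^-14 m

Comparison:
- Atomic scale (10⁻¹⁰ m): λ is 0.00087× this size
- Nuclear scale (10⁻¹⁵ m): λ is 87× this size

The wavelength is between nuclear and atomic scales.

This wavelength is appropriate for probing atomic structure but too large for nuclear physics experiments.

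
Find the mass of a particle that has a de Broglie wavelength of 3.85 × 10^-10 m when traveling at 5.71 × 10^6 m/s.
3.01 × 10^-31 kg

From the de Broglie relation λ = h/(mv), we solve for m:

m = h/(λv)
m = (6.626 × 10^-34 J·s) / (3.85 × 10^-10 m × 5.71 × 10^6 m/s)
m = 3.01 × 10^-31 kg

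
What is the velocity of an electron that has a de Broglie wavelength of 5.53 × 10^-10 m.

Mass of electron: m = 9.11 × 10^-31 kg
1.32 × 10^6 m/s

From the de Broglie relation λ = h/(mv), we solve for v:

v = h/(mλ)
v = (6.626 × 10^-34 J·s) / (9.11 × 10^-31 kg × 5.53 × 10^-10 m)
v = 1.32 × 10^6 m/s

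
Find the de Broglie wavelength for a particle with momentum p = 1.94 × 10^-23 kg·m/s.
3.42 × 10^-11 m

Using the de Broglie relation λ = h/p:

λ = h/p
λ = (6.626 × 10^-34 J·s) / (1.94 × 10^-23 kg·m/s)
λ = 3.42 × 10^-11 m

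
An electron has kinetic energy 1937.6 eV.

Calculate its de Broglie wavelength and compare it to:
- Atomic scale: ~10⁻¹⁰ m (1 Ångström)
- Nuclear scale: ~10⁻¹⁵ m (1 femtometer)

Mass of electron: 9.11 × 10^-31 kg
λ = 2.79 × 10^-11 m, which is between nuclear and atomic scales.

Using λ = h/√(2mKE):

KE = 1937.6 eV = 3.104 × 10^-16 J

λ = h/√(2mKE)
λ = (6.626 × 10^-34 J·s) / √(2 × 9.11 × 10^-31 kg × 3.104 × 10^-16 J)
λ = 2.79 × 10^-11 m

Comparison:
- Atomic scale (10⁻¹⁰ m): λ is 0.28× this size
- Nuclear scale (10⁻¹⁵ m): λ is 2.8e+04× this size

The wavelength is between nuclear and atomic scales.

This wavelength is appropriate for probing atomic structure but too large for nuclear physics experiments.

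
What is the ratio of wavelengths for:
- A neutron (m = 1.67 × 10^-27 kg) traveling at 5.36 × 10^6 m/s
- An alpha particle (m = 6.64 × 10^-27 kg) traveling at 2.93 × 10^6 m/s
λ₁/λ₂ = 2.17

Using λ = h/(mv):

λ₁ = h/(m₁v₁) = 7.40 × 10^-14 m
λ₂ = h/(m₂v₂) = 3.41 × 10^-14 m

Ratio λ₁/λ₂ = (m₂v₂)/(m₁v₁)
         = (6.64 × 10^-27 kg × 2.93 × 10^6 m/s) / (1.67 × 10^-27 kg × 5.36 × 10^6 m/s)
         = 2.17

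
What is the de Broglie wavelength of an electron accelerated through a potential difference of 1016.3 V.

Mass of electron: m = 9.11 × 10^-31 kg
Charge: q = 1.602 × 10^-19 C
3.85 × 10^-11 m

When a particle is accelerated through voltage V, it gains kinetic energy KE = qV.

The de Broglie wavelength is then λ = h/√(2mqV):

λ = h/√(2mqV)
λ = (6.626 × 10^-34 J·s) / √(2 × 9.11 × 10^-31 kg × 1.602 × 10^-19 C × 1016.3 V)
λ = 3.85 × 10^-11 m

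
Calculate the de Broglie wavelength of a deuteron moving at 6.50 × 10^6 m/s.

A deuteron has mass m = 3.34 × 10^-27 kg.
3.05 × 10^-14 m

Using the de Broglie relation λ = h/(mv):

λ = h/(mv)
λ = (6.626 × 10^-34 J·s) / (3.34 × 10^-27 kg × 6.50 × 10^6 m/s)
λ = 3.05 × 10^-14 m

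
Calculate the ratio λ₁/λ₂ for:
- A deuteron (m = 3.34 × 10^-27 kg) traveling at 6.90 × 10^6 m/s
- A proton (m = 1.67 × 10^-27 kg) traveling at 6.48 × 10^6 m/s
λ₁/λ₂ = 0.470

Using λ = h/(mv):

λ₁ = h/(m₁v₁) = 2.88 × 10^-14 m
λ₂ = h/(m₂v₂) = 6.12 × 10^-14 m

Ratio λ₁/λ₂ = (m₂v₂)/(m₁v₁)
         = (1.67 × 10^-27 kg × 6.48 × 10^6 m/s) / (3.34 × 10^-27 kg × 6.90 × 10^6 m/s)
         = 0.470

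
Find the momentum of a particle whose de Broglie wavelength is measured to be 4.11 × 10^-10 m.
1.61 × 10^-24 kg·m/s

From the de Broglie relation λ = h/p, we solve for p:

p = h/λ
p = (6.626 × 10^-34 J·s) / (4.11 × 10^-10 m)
p = 1.61 × 10^-24 kg·m/s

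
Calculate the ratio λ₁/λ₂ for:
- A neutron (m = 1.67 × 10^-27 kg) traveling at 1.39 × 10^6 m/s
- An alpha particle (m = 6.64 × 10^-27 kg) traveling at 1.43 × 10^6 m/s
λ₁/λ₂ = 4.09

Using λ = h/(mv):

λ₁ = h/(m₁v₁) = 2.85 × 10^-13 m
λ₂ = h/(m₂v₂) = 6.98 × 10^-14 m

Ratio λ₁/λ₂ = (m₂v₂)/(m₁v₁)
         = (6.64 × 10^-27 kg × 1.43 × 10^6 m/s) / (1.67 × 10^-27 kg × 1.39 × 10^6 m/s)
         = 4.09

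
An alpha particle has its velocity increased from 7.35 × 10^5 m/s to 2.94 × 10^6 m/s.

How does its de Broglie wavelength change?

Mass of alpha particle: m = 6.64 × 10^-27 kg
The wavelength decreases by a factor of 4.

Using λ = h/(mv):

Initial wavelength: λ₁ = h/(mv₁) = 1.36 × 10^-13 m
Final wavelength: λ₂ = h/(mv₂) = 3.39 × 10^-14 m

Since λ ∝ 1/v, when velocity increases by a factor of 4, the wavelength decreases by a factor of 4.

λ₂/λ₁ = v₁/v₂ = 1/4

The wavelength decreases by a factor of 4.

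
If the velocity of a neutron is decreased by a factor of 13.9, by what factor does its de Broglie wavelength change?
The wavelength increases by a factor of 13.9.

From λ = h/(mv), the wavelength is inversely proportional to velocity:

λ ∝ 1/v

If v → v/13.9, then λ → 13.9λ

When velocity is decreased by a factor of 13.9, the wavelength increases by a factor of 13.9.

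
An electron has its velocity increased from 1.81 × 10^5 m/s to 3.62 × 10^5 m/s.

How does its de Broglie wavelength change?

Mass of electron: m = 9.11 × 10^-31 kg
The wavelength decreases by a factor of 2.

Using λ = h/(mv):

Initial wavelength: λ₁ = h/(mv₁) = 4.02 × 10^-9 m
Final wavelength: λ₂ = h/(mv₂) = 2.01 × 10^-9 m

Since λ ∝ 1/v, when velocity increases by a factor of 2, the wavelength decreases by a factor of 2.

λ₂/λ₁ = v₁/v₂ = 1/2

The wavelength decreases by a factor of 2.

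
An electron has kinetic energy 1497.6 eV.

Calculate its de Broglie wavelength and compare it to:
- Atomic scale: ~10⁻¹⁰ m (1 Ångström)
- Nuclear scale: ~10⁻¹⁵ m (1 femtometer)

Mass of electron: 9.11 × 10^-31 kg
λ = 3.17 × 10^-11 m, which is between nuclear and atomic scales.

Using λ = h/√(2mKE):

KE = 1497.6 eV = 2.399 × 10^-16 J

λ = h/√(2mKE)
λ = (6.626 × 10^-34 J·s) / √(2 × 9.11 × 10^-31 kg × 2.399 × 10^-16 J)
λ = 3.17 × 10^-11 m

Comparison:
- Atomic scale (10⁻¹⁰ m): λ is 0.32× this size
- Nuclear scale (10⁻¹⁵ m): λ is 3.2e+04× this size

The wavelength is between nuclear and atomic scales.

This wavelength is appropriate for probing atomic structure but too large for nuclear physics experiments.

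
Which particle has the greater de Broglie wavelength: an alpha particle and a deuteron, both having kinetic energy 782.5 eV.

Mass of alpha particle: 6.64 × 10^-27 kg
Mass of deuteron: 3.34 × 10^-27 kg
The deuteron has the longer wavelength.

Using λ = h/√(2mKE):

For alpha particle: λ₁ = h/√(2m₁KE) = 5.14 × 10^-13 m
For deuteron: λ₂ = h/√(2m₂KE) = 7.24 × 10^-13 m

Since λ ∝ 1/√m at constant kinetic energy, the lighter particle has the longer wavelength.

The deuteron has the longer de Broglie wavelength.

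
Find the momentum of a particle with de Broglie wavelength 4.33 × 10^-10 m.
1.53 × 10^-24 kg·m/s

From the de Broglie relation λ = h/p, we solve for p:

p = h/λ
p = (6.626 × 10^-34 J·s) / (4.33 × 10^-10 m)
p = 1.53 × 10^-24 kg·m/s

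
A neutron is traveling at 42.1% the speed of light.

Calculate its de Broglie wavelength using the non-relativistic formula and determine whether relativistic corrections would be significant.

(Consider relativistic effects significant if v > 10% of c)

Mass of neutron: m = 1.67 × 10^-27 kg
Yes, relativistic corrections are needed.

Using the non-relativistic de Broglie formula λ = h/(mv):

v = 42.1% × c = 1.262 × 10^8 m/s

λ = h/(mv)
λ = (6.626 × 10^-34 J·s) / (1.67 × 10^-27 kg × 1.262 × 10^8 m/s)
λ = 3.14 × 10^-15 m

Since v = 42.1% of c > 10% of c, relativistic corrections ARE significant and the actual wavelength would differ from this non-relativistic estimate.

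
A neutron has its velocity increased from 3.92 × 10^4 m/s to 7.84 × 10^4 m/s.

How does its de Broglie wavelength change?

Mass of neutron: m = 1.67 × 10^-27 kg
The wavelength decreases by a factor of 2.

Using λ = h/(mv):

Initial wavelength: λ₁ = h/(mv₁) = 1.01 × 10^-11 m
Final wavelength: λ₂ = h/(mv₂) = 5.06 × 10^-12 m

Since λ ∝ 1/v, when velocity increases by a factor of 2, the wavelength decreases by a factor of 2.

λ₂/λ₁ = v₁/v₂ = 1/2

The wavelength decreases by a factor of 2.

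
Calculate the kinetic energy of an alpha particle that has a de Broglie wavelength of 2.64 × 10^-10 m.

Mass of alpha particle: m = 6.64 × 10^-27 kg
4.74 × 10^-22 J (or 2.96 × 10^-3 eV)

From λ = h/√(2mKE), we solve for KE:

λ² = h²/(2mKE)
KE = h²/(2mλ²)
KE = (6.626 × 10^-34 J·s)² / (2 × 6.64 × 10^-27 kg × (2.64 × 10^-10 m)²)
KE = 4.74 × 10^-22 J
KE = 2.96 × 10^-3 eV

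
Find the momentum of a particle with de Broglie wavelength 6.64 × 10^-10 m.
9.98 × 10^-25 kg·m/s

From the de Broglie relation λ = h/p, we solve for p:

p = h/λ
p = (6.626 × 10^-34 J·s) / (6.64 × 10^-10 m)
p = 9.98 × 10^-25 kg·m/s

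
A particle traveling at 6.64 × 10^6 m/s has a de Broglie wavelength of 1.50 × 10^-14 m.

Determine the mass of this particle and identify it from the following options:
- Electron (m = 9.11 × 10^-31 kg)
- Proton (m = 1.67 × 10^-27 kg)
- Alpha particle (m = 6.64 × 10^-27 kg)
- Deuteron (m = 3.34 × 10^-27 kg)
The particle is an alpha particle.

From λ = h/(mv), solve for mass:

m = h/(λv)
m = (6.626 × 10^-34 J·s) / (1.50 × 10^-14 m × 6.64 × 10^6 m/s)
m = 6.65 × 10^-27 kg

Comparing with the listed masses, this is closest to an alpha particle.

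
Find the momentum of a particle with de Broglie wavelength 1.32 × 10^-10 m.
5.02 × 10^-24 kg·m/s

From the de Broglie relation λ = h/p, we solve for p:

p = h/λ
p = (6.626 × 10^-34 J·s) / (1.32 × 10^-10 m)
p = 5.02 × 10^-24 kg·m/s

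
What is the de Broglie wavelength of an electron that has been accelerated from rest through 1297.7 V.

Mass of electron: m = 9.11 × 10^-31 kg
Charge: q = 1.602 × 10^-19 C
3.40 × 10^-11 m

When a particle is accelerated through voltage V, it gains kinetic energy KE = qV.

The de Broglie wavelength is then λ = h/√(2mqV):

λ = h/√(2mqV)
λ = (6.626 × 10^-34 J·s) / √(2 × 9.11 × 10^-31 kg × 1.602 × 10^-19 C × 1297.7 V)
λ = 3.40 × 10^-11 m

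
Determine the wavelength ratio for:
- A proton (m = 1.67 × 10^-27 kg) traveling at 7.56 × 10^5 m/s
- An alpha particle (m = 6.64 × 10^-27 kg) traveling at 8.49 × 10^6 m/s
λ₁/λ₂ = 44.7

Using λ = h/(mv):

λ₁ = h/(m₁v₁) = 5.25 × 10^-13 m
λ₂ = h/(m₂v₂) = 1.18 × 10^-14 m

Ratio λ₁/λ₂ = (m₂v₂)/(m₁v₁)
         = (6.64 × 10^-27 kg × 8.49 × 10^6 m/s) / (1.67 × 10^-27 kg × 7.56 × 10^5 m/s)
         = 44.7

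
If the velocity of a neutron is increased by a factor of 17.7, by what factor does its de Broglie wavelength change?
The wavelength decreases by a factor of 17.7.

From λ = h/(mv), the wavelength is inversely proportional to velocity:

λ ∝ 1/v

If v → 17.7v, then λ → λ/17.7

When velocity is increased by a factor of 17.7, the wavelength decreases by a factor of 17.7.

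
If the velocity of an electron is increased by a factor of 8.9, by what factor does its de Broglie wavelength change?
The wavelength decreases by a factor of 8.9.

From λ = h/(mv), the wavelength is inversely proportional to velocity:

λ ∝ 1/v

If v → 8.9v, then λ → λ/8.9

When velocity is increased by a factor of 8.9, the wavelength decreases by a factor of 8.9.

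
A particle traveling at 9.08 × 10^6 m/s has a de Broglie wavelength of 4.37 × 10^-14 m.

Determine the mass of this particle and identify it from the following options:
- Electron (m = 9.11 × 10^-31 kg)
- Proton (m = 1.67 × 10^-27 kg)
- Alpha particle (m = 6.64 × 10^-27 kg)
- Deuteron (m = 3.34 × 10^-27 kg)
The particle is a proton.

From λ = h/(mv), solve for mass:

m = h/(λv)
m = (6.626 × 10^-34 J·s) / (4.37 × 10^-14 m × 9.08 × 10^6 m/s)
m = 1.67 × 10^-27 kg

Comparing with the listed masses, this is closest to a proton.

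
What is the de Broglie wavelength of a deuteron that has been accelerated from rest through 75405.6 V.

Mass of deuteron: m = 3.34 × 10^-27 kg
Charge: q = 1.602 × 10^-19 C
7.38 × 10^-14 m

When a particle is accelerated through voltage V, it gains kinetic energy KE = qV.

The de Broglie wavelength is then λ = h/√(2mqV):

λ = h/√(2mqV)
λ = (6.626 × 10^-34 J·s) / √(2 × 3.34 × 10^-27 kg × 1.602 × 10^-19 C × 75405.6 V)
λ = 7.38 × 10^-14 m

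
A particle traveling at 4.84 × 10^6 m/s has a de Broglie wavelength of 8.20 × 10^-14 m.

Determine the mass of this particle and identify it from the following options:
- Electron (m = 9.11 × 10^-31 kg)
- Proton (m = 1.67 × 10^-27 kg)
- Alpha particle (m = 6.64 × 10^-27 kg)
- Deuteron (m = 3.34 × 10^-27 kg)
The particle is a proton.

From λ = h/(mv), solve for mass:

m = h/(λv)
m = (6.626 × 10^-34 J·s) / (8.20 × 10^-14 m × 4.84 × 10^6 m/s)
m = 1.67 × 10^-27 kg

Comparing with the listed masses, this is closest to a proton.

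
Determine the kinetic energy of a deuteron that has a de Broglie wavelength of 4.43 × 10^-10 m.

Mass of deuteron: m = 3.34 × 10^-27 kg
3.35 × 10^-22 J (or 2.09 × 10^-3 eV)

From λ = h/√(2mKE), we solve for KE:

λ² = h²/(2mKE)
KE = h²/(2mλ²)
KE = (6.626 × 10^-34 J·s)² / (2 × 3.34 × 10^-27 kg × (4.43 × 10^-10 m)²)
KE = 3.35 × 10^-22 J
KE = 2.09 × 10^-3 eV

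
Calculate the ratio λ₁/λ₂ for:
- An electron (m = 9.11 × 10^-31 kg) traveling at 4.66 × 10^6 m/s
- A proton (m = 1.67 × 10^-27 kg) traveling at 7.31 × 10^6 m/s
λ₁/λ₂ = 2.88 × 10^3

Using λ = h/(mv):

λ₁ = h/(m₁v₁) = 1.56 × 10^-10 m
λ₂ = h/(m₂v₂) = 5.43 × 10^-14 m

Ratio λ₁/λ₂ = (m₂v₂)/(m₁v₁)
         = (1.67 × 10^-27 kg × 7.31 × 10^6 m/s) / (9.11 × 10^-31 kg × 4.66 × 10^6 m/s)
         = 2.88 × 10^3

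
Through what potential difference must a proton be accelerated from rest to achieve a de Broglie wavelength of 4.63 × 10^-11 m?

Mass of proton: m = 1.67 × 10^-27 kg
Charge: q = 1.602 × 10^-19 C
3.83 × 10^-1 V

From λ = h/√(2mqV), we solve for V:

λ² = h²/(2mqV)
V = h²/(2mqλ²)
V = (6.626 × 10^-34 J·s)² / (2 × 1.67 × 10^-27 kg × 1.602 × 10^-19 C × (4.63 × 10^-11 m)²)
V = 3.83 × 10^-1 V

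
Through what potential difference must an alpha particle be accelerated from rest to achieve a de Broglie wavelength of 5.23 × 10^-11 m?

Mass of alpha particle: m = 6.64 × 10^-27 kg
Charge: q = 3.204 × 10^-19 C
3.77 × 10^-2 V

From λ = h/√(2mqV), we solve for V:

λ² = h²/(2mqV)
V = h²/(2mqλ²)
V = (6.626 × 10^-34 J·s)² / (2 × 6.64 × 10^-27 kg × 3.204 × 10^-19 C × (5.23 × 10^-11 m)²)
V = 3.77 × 10^-2 V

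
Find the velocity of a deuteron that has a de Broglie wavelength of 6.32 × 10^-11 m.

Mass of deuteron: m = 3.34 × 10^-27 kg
3.14 × 10^3 m/s

From the de Broglie relation λ = h/(mv), we solve for v:

v = h/(mλ)
v = (6.626 × 10^-34 J·s) / (3.34 × 10^-27 kg × 6.32 × 10^-11 m)
v = 3.14 × 10^3 m/s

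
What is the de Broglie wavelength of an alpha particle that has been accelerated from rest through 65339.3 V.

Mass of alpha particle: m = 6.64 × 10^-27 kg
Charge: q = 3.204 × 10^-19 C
3.97 × 10^-14 m

When a particle is accelerated through voltage V, it gains kinetic energy KE = qV.

The de Broglie wavelength is then λ = h/√(2mqV):

λ = h/√(2mqV)
λ = (6.626 × 10^-34 J·s) / √(2 × 6.64 × 10^-27 kg × 3.204 × 10^-19 C × 65339.3 V)
λ = 3.97 × 10^-14 m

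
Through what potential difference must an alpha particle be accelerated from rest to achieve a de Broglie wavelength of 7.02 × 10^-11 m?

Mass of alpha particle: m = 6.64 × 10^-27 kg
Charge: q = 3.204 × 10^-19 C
2.09 × 10^-2 V

From λ = h/√(2mqV), we solve for V:

λ² = h²/(2mqV)
V = h²/(2mqλ²)
V = (6.626 × 10^-34 J·s)² / (2 × 6.64 × 10^-27 kg × 3.204 × 10^-19 C × (7.02 × 10^-11 m)²)
V = 2.09 × 10^-2 V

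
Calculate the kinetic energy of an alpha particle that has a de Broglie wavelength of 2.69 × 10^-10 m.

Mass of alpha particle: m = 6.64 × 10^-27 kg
4.57 × 10^-22 J (or 2.85 × 10^-3 eV)

From λ = h/√(2mKE), we solve for KE:

λ² = h²/(2mKE)
KE = h²/(2mλ²)
KE = (6.626 × 10^-34 J·s)² / (2 × 6.64 × 10^-27 kg × (2.69 × 10^-10 m)²)
KE = 4.57 × 10^-22 J
KE = 2.85 × 10^-3 eV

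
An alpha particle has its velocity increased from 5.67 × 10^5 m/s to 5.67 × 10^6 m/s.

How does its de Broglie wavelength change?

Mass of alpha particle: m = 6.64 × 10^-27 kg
The wavelength decreases by a factor of 10.

Using λ = h/(mv):

Initial wavelength: λ₁ = h/(mv₁) = 1.76 × 10^-13 m
Final wavelength: λ₂ = h/(mv₂) = 1.76 × 10^-14 m

Since λ ∝ 1/v, when velocity increases by a factor of 10, the wavelength decreases by a factor of 10.

λ₂/λ₁ = v₁/v₂ = 1/10

The wavelength decreases by a factor of 10.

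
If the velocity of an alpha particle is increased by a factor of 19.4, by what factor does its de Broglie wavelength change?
The wavelength decreases by a factor of 19.4.

From λ = h/(mv), the wavelength is inversely proportional to velocity:

λ ∝ 1/v

If v → 19.4v, then λ → λ/19.4

When velocity is increased by a factor of 19.4, the wavelength decreases by a factor of 19.4.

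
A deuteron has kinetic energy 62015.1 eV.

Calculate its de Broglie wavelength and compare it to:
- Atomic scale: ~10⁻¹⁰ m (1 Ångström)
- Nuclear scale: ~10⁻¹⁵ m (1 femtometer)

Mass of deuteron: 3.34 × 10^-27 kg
λ = 8.13 × 10^-14 m, which is between nuclear and atomic scales.

Using λ = h/√(2mKE):

KE = 62015.1 eV = 9.936 × 10^-15 J

λ = h/√(2mKE)
λ = (6.626 × 10^-34 J·s) / √(2 × 3.34 × 10^-27 kg × 9.936 × 10^-15 J)
λ = 8.13 × 10^-14 m

Comparison:
- Atomic scale (10⁻¹⁰ m): λ is 0.00081× this size
- Nuclear scale (10⁻¹⁵ m): λ is 81× this size

The wavelength is between nuclear and atomic scales.

This wavelength is appropriate for probing atomic structure but too large for nuclear physics experiments.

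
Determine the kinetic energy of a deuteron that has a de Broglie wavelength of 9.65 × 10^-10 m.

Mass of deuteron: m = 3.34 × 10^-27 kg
7.06 × 10^-23 J (or 4.41 × 10^-4 eV)

From λ = h/√(2mKE), we solve for KE:

λ² = h²/(2mKE)
KE = h²/(2mλ²)
KE = (6.626 × 10^-34 J·s)² / (2 × 3.34 × 10^-27 kg × (9.65 × 10^-10 m)²)
KE = 7.06 × 10^-23 J
KE = 4.41 × 10^-4 eV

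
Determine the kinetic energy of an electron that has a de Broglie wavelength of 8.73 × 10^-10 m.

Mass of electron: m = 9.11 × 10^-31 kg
3.16 × 10^-19 J (or 1.97 eV)

From λ = h/√(2mKE), we solve for KE:

λ² = h²/(2mKE)
KE = h²/(2mλ²)
KE = (6.626 × 10^-34 J·s)² / (2 × 9.11 × 10^-31 kg × (8.73 × 10^-10 m)²)
KE = 3.16 × 10^-19 J
KE = 1.97 eV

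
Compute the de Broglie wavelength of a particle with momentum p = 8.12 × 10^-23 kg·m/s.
8.16 × 10^-12 m

Using the de Broglie relation λ = h/p:

λ = h/p
λ = (6.626 × 10^-34 J·s) / (8.12 × 10^-23 kg·m/s)
λ = 8.16 × 10^-12 m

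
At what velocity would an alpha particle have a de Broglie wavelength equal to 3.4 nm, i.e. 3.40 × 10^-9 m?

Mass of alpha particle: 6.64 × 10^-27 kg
2.93 × 10^1 m/s

From λ = h/(mv), solve for v:

v = h/(mλ)
v = (6.626 × 10^-34 J·s) / (6.64 × 10^-27 kg × 3.40 × 10^-9 m)
v = 2.93 × 10^1 m/s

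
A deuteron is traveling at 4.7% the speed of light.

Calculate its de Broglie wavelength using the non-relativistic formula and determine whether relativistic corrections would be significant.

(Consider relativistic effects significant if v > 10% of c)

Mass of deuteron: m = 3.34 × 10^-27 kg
No, relativistic corrections are not needed.

Using the non-relativistic de Broglie formula λ = h/(mv):

v = 4.7% × c = 1.409 × 10^7 m/s

λ = h/(mv)
λ = (6.626 × 10^-34 J·s) / (3.34 × 10^-27 kg × 1.409 × 10^7 m/s)
λ = 1.41 × 10^-14 m

Since v = 4.7% of c < 10% of c, relativistic corrections are NOT significant and this non-relativistic result is a good approximation.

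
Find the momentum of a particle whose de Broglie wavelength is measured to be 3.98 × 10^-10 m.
1.66 × 10^-24 kg·m/s

From the de Broglie relation λ = h/p, we solve for p:

p = h/λ
p = (6.626 × 10^-34 J·s) / (3.98 × 10^-10 m)
p = 1.66 × 10^-24 kg·m/s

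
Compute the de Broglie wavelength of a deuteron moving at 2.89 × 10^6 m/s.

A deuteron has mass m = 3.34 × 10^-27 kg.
6.86 × 10^-14 m

Using the de Broglie relation λ = h/(mv):

λ = h/(mv)
λ = (6.626 × 10^-34 J·s) / (3.34 × 10^-27 kg × 2.89 × 10^6 m/s)
λ = 6.86 × 10^-14 m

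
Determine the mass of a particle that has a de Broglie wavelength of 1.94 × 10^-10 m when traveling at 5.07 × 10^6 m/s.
6.74 × 10^-31 kg

From the de Broglie relation λ = h/(mv), we solve for m:

m = h/(λv)
m = (6.626 × 10^-34 J·s) / (1.94 × 10^-10 m × 5.07 × 10^6 m/s)
m = 6.74 × 10^-31 kg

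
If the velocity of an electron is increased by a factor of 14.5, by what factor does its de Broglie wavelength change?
The wavelength decreases by a factor of 14.5.

From λ = h/(mv), the wavelength is inversely proportional to velocity:

λ ∝ 1/v

If v → 14.5v, then λ → λ/14.5

When velocity is increased by a factor of 14.5, the wavelength decreases by a factor of 14.5.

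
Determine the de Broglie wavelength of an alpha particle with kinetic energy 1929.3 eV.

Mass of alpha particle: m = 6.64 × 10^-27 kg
3.27 × 10^-13 m

Using λ = h/√(2mKE):

First convert KE to Joules: KE = 1929.3 eV = 3.091 × 10^-16 J

λ = h/√(2mKE)
λ = (6.626 × 10^-34 J·s) / √(2 × 6.64 × 10^-27 kg × 3.091 × 10^-16 J)
λ = 3.27 × 10^-13 m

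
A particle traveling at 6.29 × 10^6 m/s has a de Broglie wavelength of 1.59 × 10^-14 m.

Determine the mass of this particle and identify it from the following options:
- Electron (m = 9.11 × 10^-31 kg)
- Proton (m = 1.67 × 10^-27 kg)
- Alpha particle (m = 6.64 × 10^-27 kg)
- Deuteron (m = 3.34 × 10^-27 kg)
The particle is an alpha particle.

From λ = h/(mv), solve for mass:

m = h/(λv)
m = (6.626 × 10^-34 J·s) / (1.59 × 10^-14 m × 6.29 × 10^6 m/s)
m = 6.63 × 10^-27 kg

Comparing with the listed masses, this is closest to an alpha particle.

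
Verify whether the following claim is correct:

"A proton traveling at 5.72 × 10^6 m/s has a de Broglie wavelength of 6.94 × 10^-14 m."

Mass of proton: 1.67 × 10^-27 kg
True

The claim is correct.

Using λ = h/(mv):
λ = (6.626 × 10^-34 J·s) / (1.67 × 10^-27 kg × 5.72 × 10^6 m/s)
λ = 6.94 × 10^-14 m

This matches the claimed value.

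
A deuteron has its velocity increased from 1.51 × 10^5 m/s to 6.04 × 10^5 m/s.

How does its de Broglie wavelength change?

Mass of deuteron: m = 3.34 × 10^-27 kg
The wavelength decreases by a factor of 4.

Using λ = h/(mv):

Initial wavelength: λ₁ = h/(mv₁) = 1.31 × 10^-12 m
Final wavelength: λ₂ = h/(mv₂) = 3.28 × 10^-13 m

Since λ ∝ 1/v, when velocity increases by a factor of 4, the wavelength decreases by a factor of 4.

λ₂/λ₁ = v₁/v₂ = 1/4

The wavelength decreases by a factor of 4.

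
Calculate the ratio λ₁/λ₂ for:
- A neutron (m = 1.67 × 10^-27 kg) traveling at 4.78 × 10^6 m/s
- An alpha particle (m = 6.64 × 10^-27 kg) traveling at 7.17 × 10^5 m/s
λ₁/λ₂ = 0.596

Using λ = h/(mv):

λ₁ = h/(m₁v₁) = 8.30 × 10^-14 m
λ₂ = h/(m₂v₂) = 1.39 × 10^-13 m

Ratio λ₁/λ₂ = (m₂v₂)/(m₁v₁)
         = (6.64 × 10^-27 kg × 7.17 × 10^5 m/s) / (1.67 × 10^-27 kg × 4.78 × 10^6 m/s)
         = 0.596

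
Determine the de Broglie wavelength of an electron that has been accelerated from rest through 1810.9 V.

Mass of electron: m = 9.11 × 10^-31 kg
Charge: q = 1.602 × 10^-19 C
2.88 × 10^-11 m

When a particle is accelerated through voltage V, it gains kinetic energy KE = qV.

The de Broglie wavelength is then λ = h/√(2mqV):

λ = h/√(2mqV)
λ = (6.626 × 10^-34 J·s) / √(2 × 9.11 × 10^-31 kg × 1.602 × 10^-19 C × 1810.9 V)
λ = 2.88 × 10^-11 m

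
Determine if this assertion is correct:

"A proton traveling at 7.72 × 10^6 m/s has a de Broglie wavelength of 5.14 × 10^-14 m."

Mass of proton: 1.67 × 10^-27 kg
True

The claim is correct.

Using λ = h/(mv):
λ = (6.626 × 10^-34 J·s) / (1.67 × 10^-27 kg × 7.72 × 10^6 m/s)
λ = 5.14 × 10^-14 m

This matches the claimed value.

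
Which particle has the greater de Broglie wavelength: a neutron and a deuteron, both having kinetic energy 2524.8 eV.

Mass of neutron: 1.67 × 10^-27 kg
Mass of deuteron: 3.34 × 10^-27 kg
The neutron has the longer wavelength.

Using λ = h/√(2mKE):

For neutron: λ₁ = h/√(2m₁KE) = 5.70 × 10^-13 m
For deuteron: λ₂ = h/√(2m₂KE) = 4.03 × 10^-13 m

Since λ ∝ 1/√m at constant kinetic energy, the lighter particle has the longer wavelength.

The neutron has the longer de Broglie wavelength.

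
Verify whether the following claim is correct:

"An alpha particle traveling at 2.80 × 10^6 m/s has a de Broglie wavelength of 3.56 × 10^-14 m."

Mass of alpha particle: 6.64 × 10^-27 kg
True

The claim is correct.

Using λ = h/(mv):
λ = (6.626 × 10^-34 J·s) / (6.64 × 10^-27 kg × 2.80 × 10^6 m/s)
λ = 3.56 × 10^-14 m

This matches the claimed value.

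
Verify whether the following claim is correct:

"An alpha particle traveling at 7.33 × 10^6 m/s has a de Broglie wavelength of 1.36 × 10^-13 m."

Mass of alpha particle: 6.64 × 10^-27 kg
False

The claim is incorrect.

Using λ = h/(mv):
λ = (6.626 × 10^-34 J·s) / (6.64 × 10^-27 kg × 7.33 × 10^6 m/s)
λ = 1.36 × 10^-14 m

The actual wavelength differs from the claimed 1.36 × 10^-13 m.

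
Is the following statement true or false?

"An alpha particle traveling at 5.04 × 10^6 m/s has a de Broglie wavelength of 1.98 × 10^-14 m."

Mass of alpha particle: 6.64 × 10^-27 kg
True

The claim is correct.

Using λ = h/(mv):
λ = (6.626 × 10^-34 J·s) / (6.64 × 10^-27 kg × 5.04 × 10^6 m/s)
λ = 1.98 × 10^-14 m

This matches the claimed value.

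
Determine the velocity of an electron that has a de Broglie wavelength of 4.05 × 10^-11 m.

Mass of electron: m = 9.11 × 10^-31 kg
1.80 × 10^7 m/s

From the de Broglie relation λ = h/(mv), we solve for v:

v = h/(mλ)
v = (6.626 × 10^-34 J·s) / (9.11 × 10^-31 kg × 4.05 × 10^-11 m)
v = 1.80 × 10^7 m/s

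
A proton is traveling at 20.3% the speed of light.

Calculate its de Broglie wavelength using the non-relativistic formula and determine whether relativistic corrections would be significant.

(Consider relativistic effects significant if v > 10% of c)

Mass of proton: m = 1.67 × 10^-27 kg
Yes, relativistic corrections are needed.

Using the non-relativistic de Broglie formula λ = h/(mv):

v = 20.3% × c = 6.086 × 10^7 m/s

λ = h/(mv)
λ = (6.626 × 10^-34 J·s) / (1.67 × 10^-27 kg × 6.086 × 10^7 m/s)
λ = 6.52 × 10^-15 m

Since v = 20.3% of c > 10% of c, relativistic corrections ARE significant and the actual wavelength would differ from this non-relativistic estimate.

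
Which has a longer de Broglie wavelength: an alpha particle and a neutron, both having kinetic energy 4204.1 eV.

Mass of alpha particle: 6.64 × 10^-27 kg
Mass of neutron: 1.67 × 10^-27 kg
The neutron has the longer wavelength.

Using λ = h/√(2mKE):

For alpha particle: λ₁ = h/√(2m₁KE) = 2.22 × 10^-13 m
For neutron: λ₂ = h/√(2m₂KE) = 4.42 × 10^-13 m

Since λ ∝ 1/√m at constant kinetic energy, the lighter particle has the longer wavelength.

The neutron has the longer de Broglie wavelength.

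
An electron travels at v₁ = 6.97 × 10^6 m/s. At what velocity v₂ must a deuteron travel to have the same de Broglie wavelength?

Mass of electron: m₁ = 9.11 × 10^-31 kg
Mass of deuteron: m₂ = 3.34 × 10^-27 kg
v₂ = 1.90 × 10^3 m/s

For equal de Broglie wavelengths: λ₁ = λ₂

h/(m₁v₁) = h/(m₂v₂)
m₁v₁ = m₂v₂
v₂ = v₁ · (m₁/m₂)

v₂ = 6.97 × 10^6 m/s × (9.11 × 10^-31 kg / 3.34 × 10^-27 kg)
v₂ = 1.90 × 10^3 m/s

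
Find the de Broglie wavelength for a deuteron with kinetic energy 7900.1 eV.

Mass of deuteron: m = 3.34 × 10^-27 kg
2.28 × 10^-13 m

Using λ = h/√(2mKE):

First convert KE to Joules: KE = 7900.1 eV = 1.266 × 10^-15 J

λ = h/√(2mKE)
λ = (6.626 × 10^-34 J·s) / √(2 × 3.34 × 10^-27 kg × 1.266 × 10^-15 J)
λ = 2.28 × 10^-13 m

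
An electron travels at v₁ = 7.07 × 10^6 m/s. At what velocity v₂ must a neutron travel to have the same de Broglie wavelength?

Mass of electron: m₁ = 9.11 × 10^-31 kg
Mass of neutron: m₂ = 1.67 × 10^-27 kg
v₂ = 3.86 × 10^3 m/s

For equal de Broglie wavelengths: λ₁ = λ₂

h/(m₁v₁) = h/(m₂v₂)
m₁v₁ = m₂v₂
v₂ = v₁ · (m₁/m₂)

v₂ = 7.07 × 10^6 m/s × (9.11 × 10^-31 kg / 1.67 × 10^-27 kg)
v₂ = 3.86 × 10^3 m/s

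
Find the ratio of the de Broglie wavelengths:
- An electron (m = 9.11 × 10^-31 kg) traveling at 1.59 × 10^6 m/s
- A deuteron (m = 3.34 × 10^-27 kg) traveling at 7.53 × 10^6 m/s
λ₁/λ₂ = 1.74 × 10^4

Using λ = h/(mv):

λ₁ = h/(m₁v₁) = 4.57 × 10^-10 m
λ₂ = h/(m₂v₂) = 2.63 × 10^-14 m

Ratio λ₁/λ₂ = (m₂v₂)/(m₁v₁)
         = (3.34 × 10^-27 kg × 7.53 × 10^6 m/s) / (9.11 × 10^-31 kg × 1.59 × 10^6 m/s)
         = 1.74 × 10^4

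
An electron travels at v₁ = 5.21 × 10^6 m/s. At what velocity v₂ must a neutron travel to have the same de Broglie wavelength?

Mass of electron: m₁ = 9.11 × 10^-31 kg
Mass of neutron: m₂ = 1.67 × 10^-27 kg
v₂ = 2.84 × 10^3 m/s

For equal de Broglie wavelengths: λ₁ = λ₂

h/(m₁v₁) = h/(m₂v₂)
m₁v₁ = m₂v₂
v₂ = v₁ · (m₁/m₂)

v₂ = 5.21 × 10^6 m/s × (9.11 × 10^-31 kg / 1.67 × 10^-27 kg)
v₂ = 2.84 × 10^3 m/s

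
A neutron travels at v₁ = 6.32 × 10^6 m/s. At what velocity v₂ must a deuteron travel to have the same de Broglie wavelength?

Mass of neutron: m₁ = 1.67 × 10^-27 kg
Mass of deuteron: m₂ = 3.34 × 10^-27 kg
v₂ = 3.16 × 10^6 m/s

For equal de Broglie wavelengths: λ₁ = λ₂

h/(m₁v₁) = h/(m₂v₂)
m₁v₁ = m₂v₂
v₂ = v₁ · (m₁/m₂)

v₂ = 6.32 × 10^6 m/s × (1.67 × 10^-27 kg / 3.34 × 10^-27 kg)
v₂ = 3.16 × 10^6 m/s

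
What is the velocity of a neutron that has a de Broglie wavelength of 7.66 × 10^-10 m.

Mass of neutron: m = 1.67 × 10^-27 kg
5.18 × 10^2 m/s

From the de Broglie relation λ = h/(mv), we solve for v:

v = h/(mλ)
v = (6.626 × 10^-34 J·s) / (1.67 × 10^-27 kg × 7.66 × 10^-10 m)
v = 5.18 × 10^2 m/s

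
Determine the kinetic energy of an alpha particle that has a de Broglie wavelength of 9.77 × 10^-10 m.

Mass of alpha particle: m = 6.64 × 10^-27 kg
3.46 × 10^-23 J (or 2.16 × 10^-4 eV)

From λ = h/√(2mKE), we solve for KE:

λ² = h²/(2mKE)
KE = h²/(2mλ²)
KE = (6.626 × 10^-34 J·s)² / (2 × 6.64 × 10^-27 kg × (9.77 × 10^-10 m)²)
KE = 3.46 × 10^-23 J
KE = 2.16 × 10^-4 eV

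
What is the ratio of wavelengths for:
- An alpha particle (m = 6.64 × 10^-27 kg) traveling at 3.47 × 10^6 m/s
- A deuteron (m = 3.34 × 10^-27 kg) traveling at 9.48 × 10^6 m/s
λ₁/λ₂ = 1.37

Using λ = h/(mv):

λ₁ = h/(m₁v₁) = 2.88 × 10^-14 m
λ₂ = h/(m₂v₂) = 2.09 × 10^-14 m

Ratio λ₁/λ₂ = (m₂v₂)/(m₁v₁)
         = (3.34 × 10^-27 kg × 9.48 × 10^6 m/s) / (6.64 × 10^-27 kg × 3.47 × 10^6 m/s)
         = 1.37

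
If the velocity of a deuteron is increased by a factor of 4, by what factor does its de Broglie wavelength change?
The wavelength decreases by a factor of 4.

From λ = h/(mv), the wavelength is inversely proportional to velocity:

λ ∝ 1/v

If v → 4v, then λ → λ/4

When velocity is increased by a factor of 4, the wavelength decreases by a factor of 4.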